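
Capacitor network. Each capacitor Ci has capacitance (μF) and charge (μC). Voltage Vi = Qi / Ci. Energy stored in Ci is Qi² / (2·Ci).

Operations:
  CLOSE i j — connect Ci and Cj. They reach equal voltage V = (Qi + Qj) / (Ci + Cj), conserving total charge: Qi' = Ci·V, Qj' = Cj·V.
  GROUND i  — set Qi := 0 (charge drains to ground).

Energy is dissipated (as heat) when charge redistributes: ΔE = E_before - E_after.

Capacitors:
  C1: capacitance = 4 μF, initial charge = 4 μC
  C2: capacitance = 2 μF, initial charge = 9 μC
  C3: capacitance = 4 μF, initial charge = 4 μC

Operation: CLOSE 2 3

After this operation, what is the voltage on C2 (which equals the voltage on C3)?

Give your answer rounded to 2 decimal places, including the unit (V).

Initial: C1(4μF, Q=4μC, V=1.00V), C2(2μF, Q=9μC, V=4.50V), C3(4μF, Q=4μC, V=1.00V)
Op 1: CLOSE 2-3: Q_total=13.00, C_total=6.00, V=2.17; Q2=4.33, Q3=8.67; dissipated=8.167

Answer: 2.17 V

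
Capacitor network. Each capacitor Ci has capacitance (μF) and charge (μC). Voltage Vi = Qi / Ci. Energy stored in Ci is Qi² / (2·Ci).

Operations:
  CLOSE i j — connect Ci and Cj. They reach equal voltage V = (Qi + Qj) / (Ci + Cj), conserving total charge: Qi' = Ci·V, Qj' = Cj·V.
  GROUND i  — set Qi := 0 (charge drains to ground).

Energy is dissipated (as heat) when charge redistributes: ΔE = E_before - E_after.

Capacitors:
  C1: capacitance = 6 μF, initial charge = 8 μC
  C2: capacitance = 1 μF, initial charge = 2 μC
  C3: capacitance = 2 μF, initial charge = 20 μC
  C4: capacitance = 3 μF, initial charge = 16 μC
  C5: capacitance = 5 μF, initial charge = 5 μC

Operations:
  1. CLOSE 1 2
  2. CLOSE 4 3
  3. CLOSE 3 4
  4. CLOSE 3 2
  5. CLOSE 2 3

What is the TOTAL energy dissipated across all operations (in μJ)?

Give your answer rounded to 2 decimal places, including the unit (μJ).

Initial: C1(6μF, Q=8μC, V=1.33V), C2(1μF, Q=2μC, V=2.00V), C3(2μF, Q=20μC, V=10.00V), C4(3μF, Q=16μC, V=5.33V), C5(5μF, Q=5μC, V=1.00V)
Op 1: CLOSE 1-2: Q_total=10.00, C_total=7.00, V=1.43; Q1=8.57, Q2=1.43; dissipated=0.190
Op 2: CLOSE 4-3: Q_total=36.00, C_total=5.00, V=7.20; Q4=21.60, Q3=14.40; dissipated=13.067
Op 3: CLOSE 3-4: Q_total=36.00, C_total=5.00, V=7.20; Q3=14.40, Q4=21.60; dissipated=0.000
Op 4: CLOSE 3-2: Q_total=15.83, C_total=3.00, V=5.28; Q3=10.55, Q2=5.28; dissipated=11.103
Op 5: CLOSE 2-3: Q_total=15.83, C_total=3.00, V=5.28; Q2=5.28, Q3=10.55; dissipated=0.000
Total dissipated: 24.360 μJ

Answer: 24.36 μJ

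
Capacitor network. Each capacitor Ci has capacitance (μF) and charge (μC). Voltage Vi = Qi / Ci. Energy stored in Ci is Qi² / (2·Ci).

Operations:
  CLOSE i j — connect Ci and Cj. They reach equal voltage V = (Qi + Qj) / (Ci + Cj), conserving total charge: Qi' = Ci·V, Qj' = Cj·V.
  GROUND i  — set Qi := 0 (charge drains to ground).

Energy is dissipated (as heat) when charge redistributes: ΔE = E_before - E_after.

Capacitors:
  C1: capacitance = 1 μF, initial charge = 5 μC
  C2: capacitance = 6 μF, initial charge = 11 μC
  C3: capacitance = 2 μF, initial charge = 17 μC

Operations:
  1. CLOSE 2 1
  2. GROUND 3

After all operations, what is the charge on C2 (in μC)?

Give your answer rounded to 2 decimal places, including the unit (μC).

Initial: C1(1μF, Q=5μC, V=5.00V), C2(6μF, Q=11μC, V=1.83V), C3(2μF, Q=17μC, V=8.50V)
Op 1: CLOSE 2-1: Q_total=16.00, C_total=7.00, V=2.29; Q2=13.71, Q1=2.29; dissipated=4.298
Op 2: GROUND 3: Q3=0; energy lost=72.250
Final charges: Q1=2.29, Q2=13.71, Q3=0.00

Answer: 13.71 μC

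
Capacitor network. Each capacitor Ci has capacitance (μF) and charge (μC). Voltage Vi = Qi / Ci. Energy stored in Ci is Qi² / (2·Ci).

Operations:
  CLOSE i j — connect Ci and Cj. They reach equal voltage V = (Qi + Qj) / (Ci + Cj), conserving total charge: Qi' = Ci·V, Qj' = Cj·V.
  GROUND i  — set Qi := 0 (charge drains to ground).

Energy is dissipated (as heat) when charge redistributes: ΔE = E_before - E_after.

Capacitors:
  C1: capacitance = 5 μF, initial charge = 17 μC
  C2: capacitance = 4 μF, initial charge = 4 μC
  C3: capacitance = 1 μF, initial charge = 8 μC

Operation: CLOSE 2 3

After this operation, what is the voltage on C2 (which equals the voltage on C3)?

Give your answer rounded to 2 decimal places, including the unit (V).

Initial: C1(5μF, Q=17μC, V=3.40V), C2(4μF, Q=4μC, V=1.00V), C3(1μF, Q=8μC, V=8.00V)
Op 1: CLOSE 2-3: Q_total=12.00, C_total=5.00, V=2.40; Q2=9.60, Q3=2.40; dissipated=19.600

Answer: 2.40 V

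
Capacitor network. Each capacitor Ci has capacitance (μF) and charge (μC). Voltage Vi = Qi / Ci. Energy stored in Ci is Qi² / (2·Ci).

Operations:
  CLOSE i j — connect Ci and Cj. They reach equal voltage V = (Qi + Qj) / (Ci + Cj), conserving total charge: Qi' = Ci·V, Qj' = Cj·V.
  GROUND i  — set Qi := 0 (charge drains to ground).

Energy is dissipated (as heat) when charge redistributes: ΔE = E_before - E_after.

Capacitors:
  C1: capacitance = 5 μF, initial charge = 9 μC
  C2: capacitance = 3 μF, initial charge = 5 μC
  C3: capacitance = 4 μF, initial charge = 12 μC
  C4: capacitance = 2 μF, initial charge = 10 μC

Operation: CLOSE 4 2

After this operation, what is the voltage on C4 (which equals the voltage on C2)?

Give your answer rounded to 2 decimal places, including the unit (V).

Initial: C1(5μF, Q=9μC, V=1.80V), C2(3μF, Q=5μC, V=1.67V), C3(4μF, Q=12μC, V=3.00V), C4(2μF, Q=10μC, V=5.00V)
Op 1: CLOSE 4-2: Q_total=15.00, C_total=5.00, V=3.00; Q4=6.00, Q2=9.00; dissipated=6.667

Answer: 3.00 V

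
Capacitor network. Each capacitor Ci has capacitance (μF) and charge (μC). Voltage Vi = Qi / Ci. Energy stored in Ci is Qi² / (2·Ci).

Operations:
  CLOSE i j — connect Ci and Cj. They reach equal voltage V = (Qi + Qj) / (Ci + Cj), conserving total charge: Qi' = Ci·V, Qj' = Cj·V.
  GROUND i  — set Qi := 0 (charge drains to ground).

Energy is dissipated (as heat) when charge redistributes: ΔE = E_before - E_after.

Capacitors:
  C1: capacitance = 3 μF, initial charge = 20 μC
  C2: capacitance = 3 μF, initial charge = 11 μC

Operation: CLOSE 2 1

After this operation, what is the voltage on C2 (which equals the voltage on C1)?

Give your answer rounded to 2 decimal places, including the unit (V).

Answer: 5.17 V

Derivation:
Initial: C1(3μF, Q=20μC, V=6.67V), C2(3μF, Q=11μC, V=3.67V)
Op 1: CLOSE 2-1: Q_total=31.00, C_total=6.00, V=5.17; Q2=15.50, Q1=15.50; dissipated=6.750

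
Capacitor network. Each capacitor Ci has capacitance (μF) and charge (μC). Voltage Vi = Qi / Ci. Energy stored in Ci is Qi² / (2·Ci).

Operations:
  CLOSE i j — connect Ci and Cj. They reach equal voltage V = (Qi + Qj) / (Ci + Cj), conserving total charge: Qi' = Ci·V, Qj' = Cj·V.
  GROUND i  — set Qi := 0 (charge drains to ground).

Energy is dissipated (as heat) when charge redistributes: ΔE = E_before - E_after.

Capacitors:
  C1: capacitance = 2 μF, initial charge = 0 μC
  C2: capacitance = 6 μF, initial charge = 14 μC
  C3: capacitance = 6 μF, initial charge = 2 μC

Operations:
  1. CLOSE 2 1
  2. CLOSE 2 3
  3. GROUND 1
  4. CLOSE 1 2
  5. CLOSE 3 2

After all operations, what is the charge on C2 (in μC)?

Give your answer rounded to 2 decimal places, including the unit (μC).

Answer: 5.47 μC

Derivation:
Initial: C1(2μF, Q=0μC, V=0.00V), C2(6μF, Q=14μC, V=2.33V), C3(6μF, Q=2μC, V=0.33V)
Op 1: CLOSE 2-1: Q_total=14.00, C_total=8.00, V=1.75; Q2=10.50, Q1=3.50; dissipated=4.083
Op 2: CLOSE 2-3: Q_total=12.50, C_total=12.00, V=1.04; Q2=6.25, Q3=6.25; dissipated=3.010
Op 3: GROUND 1: Q1=0; energy lost=3.062
Op 4: CLOSE 1-2: Q_total=6.25, C_total=8.00, V=0.78; Q1=1.56, Q2=4.69; dissipated=0.814
Op 5: CLOSE 3-2: Q_total=10.94, C_total=12.00, V=0.91; Q3=5.47, Q2=5.47; dissipated=0.102
Final charges: Q1=1.56, Q2=5.47, Q3=5.47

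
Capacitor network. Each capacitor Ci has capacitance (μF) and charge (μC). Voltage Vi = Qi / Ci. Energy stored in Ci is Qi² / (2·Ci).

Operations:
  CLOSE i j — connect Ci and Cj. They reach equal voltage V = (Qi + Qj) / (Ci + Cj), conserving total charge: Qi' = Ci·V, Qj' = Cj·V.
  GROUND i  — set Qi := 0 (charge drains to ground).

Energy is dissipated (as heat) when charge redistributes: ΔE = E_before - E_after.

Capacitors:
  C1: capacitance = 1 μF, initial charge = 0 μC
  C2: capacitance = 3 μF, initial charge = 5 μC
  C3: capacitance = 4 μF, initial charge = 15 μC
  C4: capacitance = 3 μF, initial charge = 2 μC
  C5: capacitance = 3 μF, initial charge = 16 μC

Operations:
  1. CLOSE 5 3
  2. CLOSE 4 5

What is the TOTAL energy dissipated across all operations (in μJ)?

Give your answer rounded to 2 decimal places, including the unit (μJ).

Initial: C1(1μF, Q=0μC, V=0.00V), C2(3μF, Q=5μC, V=1.67V), C3(4μF, Q=15μC, V=3.75V), C4(3μF, Q=2μC, V=0.67V), C5(3μF, Q=16μC, V=5.33V)
Op 1: CLOSE 5-3: Q_total=31.00, C_total=7.00, V=4.43; Q5=13.29, Q3=17.71; dissipated=2.149
Op 2: CLOSE 4-5: Q_total=15.29, C_total=6.00, V=2.55; Q4=7.64, Q5=7.64; dissipated=10.614
Total dissipated: 12.763 μJ

Answer: 12.76 μJ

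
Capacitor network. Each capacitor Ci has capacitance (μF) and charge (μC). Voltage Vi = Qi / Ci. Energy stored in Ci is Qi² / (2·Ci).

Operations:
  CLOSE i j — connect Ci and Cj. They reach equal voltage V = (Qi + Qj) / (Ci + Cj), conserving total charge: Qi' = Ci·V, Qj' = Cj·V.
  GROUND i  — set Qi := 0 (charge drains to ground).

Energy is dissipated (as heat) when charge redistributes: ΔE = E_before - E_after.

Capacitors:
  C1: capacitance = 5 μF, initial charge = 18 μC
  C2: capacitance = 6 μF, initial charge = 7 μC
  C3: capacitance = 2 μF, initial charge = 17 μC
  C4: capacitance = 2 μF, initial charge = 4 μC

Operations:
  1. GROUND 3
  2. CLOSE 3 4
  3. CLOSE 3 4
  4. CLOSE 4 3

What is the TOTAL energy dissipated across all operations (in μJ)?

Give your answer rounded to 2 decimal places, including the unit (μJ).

Answer: 74.25 μJ

Derivation:
Initial: C1(5μF, Q=18μC, V=3.60V), C2(6μF, Q=7μC, V=1.17V), C3(2μF, Q=17μC, V=8.50V), C4(2μF, Q=4μC, V=2.00V)
Op 1: GROUND 3: Q3=0; energy lost=72.250
Op 2: CLOSE 3-4: Q_total=4.00, C_total=4.00, V=1.00; Q3=2.00, Q4=2.00; dissipated=2.000
Op 3: CLOSE 3-4: Q_total=4.00, C_total=4.00, V=1.00; Q3=2.00, Q4=2.00; dissipated=0.000
Op 4: CLOSE 4-3: Q_total=4.00, C_total=4.00, V=1.00; Q4=2.00, Q3=2.00; dissipated=0.000
Total dissipated: 74.250 μJ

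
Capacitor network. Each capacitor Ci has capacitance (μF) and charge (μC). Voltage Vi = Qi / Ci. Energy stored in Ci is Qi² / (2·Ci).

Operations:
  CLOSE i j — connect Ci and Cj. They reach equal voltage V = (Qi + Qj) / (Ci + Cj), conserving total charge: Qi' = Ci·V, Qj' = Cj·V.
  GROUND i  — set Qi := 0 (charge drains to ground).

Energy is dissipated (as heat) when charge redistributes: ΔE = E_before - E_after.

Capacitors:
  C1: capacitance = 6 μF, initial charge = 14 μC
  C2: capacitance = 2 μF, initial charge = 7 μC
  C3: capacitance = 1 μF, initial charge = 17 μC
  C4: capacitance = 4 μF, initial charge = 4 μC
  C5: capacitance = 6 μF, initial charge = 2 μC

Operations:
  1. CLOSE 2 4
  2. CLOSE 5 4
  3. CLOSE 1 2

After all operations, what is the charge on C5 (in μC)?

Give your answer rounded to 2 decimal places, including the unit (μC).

Answer: 5.60 μC

Derivation:
Initial: C1(6μF, Q=14μC, V=2.33V), C2(2μF, Q=7μC, V=3.50V), C3(1μF, Q=17μC, V=17.00V), C4(4μF, Q=4μC, V=1.00V), C5(6μF, Q=2μC, V=0.33V)
Op 1: CLOSE 2-4: Q_total=11.00, C_total=6.00, V=1.83; Q2=3.67, Q4=7.33; dissipated=4.167
Op 2: CLOSE 5-4: Q_total=9.33, C_total=10.00, V=0.93; Q5=5.60, Q4=3.73; dissipated=2.700
Op 3: CLOSE 1-2: Q_total=17.67, C_total=8.00, V=2.21; Q1=13.25, Q2=4.42; dissipated=0.188
Final charges: Q1=13.25, Q2=4.42, Q3=17.00, Q4=3.73, Q5=5.60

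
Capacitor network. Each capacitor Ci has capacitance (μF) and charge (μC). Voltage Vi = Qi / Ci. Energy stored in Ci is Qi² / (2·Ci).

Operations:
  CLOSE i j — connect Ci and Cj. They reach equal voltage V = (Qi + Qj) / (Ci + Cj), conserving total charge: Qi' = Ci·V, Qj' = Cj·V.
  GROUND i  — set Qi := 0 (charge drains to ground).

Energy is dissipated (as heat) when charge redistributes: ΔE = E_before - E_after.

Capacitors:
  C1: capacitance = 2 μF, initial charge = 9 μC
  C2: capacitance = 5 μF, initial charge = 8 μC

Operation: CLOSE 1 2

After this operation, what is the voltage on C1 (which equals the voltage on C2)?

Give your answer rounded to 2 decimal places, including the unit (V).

Initial: C1(2μF, Q=9μC, V=4.50V), C2(5μF, Q=8μC, V=1.60V)
Op 1: CLOSE 1-2: Q_total=17.00, C_total=7.00, V=2.43; Q1=4.86, Q2=12.14; dissipated=6.007

Answer: 2.43 V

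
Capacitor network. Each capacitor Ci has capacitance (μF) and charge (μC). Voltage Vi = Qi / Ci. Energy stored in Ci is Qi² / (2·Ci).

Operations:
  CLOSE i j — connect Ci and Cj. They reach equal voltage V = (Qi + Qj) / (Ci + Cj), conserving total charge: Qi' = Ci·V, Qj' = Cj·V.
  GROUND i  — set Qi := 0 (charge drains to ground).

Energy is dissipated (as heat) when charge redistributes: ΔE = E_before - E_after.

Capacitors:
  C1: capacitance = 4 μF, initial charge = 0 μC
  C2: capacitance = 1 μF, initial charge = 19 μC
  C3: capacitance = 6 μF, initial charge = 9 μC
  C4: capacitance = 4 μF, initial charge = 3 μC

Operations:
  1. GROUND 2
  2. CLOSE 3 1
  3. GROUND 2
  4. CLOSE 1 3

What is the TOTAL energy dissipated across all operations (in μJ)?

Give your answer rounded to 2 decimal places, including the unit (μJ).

Answer: 183.20 μJ

Derivation:
Initial: C1(4μF, Q=0μC, V=0.00V), C2(1μF, Q=19μC, V=19.00V), C3(6μF, Q=9μC, V=1.50V), C4(4μF, Q=3μC, V=0.75V)
Op 1: GROUND 2: Q2=0; energy lost=180.500
Op 2: CLOSE 3-1: Q_total=9.00, C_total=10.00, V=0.90; Q3=5.40, Q1=3.60; dissipated=2.700
Op 3: GROUND 2: Q2=0; energy lost=0.000
Op 4: CLOSE 1-3: Q_total=9.00, C_total=10.00, V=0.90; Q1=3.60, Q3=5.40; dissipated=0.000
Total dissipated: 183.200 μJ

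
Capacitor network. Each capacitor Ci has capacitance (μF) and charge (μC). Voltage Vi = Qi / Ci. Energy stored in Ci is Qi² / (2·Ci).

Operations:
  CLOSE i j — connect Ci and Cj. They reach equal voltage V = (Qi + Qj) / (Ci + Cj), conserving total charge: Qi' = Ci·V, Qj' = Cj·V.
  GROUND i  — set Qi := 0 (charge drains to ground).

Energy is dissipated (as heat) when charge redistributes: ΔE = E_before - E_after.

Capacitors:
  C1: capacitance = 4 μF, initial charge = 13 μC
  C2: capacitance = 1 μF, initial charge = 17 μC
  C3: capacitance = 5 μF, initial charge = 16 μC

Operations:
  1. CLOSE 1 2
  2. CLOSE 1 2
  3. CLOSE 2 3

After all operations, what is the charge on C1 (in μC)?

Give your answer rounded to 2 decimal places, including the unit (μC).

Answer: 24.00 μC

Derivation:
Initial: C1(4μF, Q=13μC, V=3.25V), C2(1μF, Q=17μC, V=17.00V), C3(5μF, Q=16μC, V=3.20V)
Op 1: CLOSE 1-2: Q_total=30.00, C_total=5.00, V=6.00; Q1=24.00, Q2=6.00; dissipated=75.625
Op 2: CLOSE 1-2: Q_total=30.00, C_total=5.00, V=6.00; Q1=24.00, Q2=6.00; dissipated=0.000
Op 3: CLOSE 2-3: Q_total=22.00, C_total=6.00, V=3.67; Q2=3.67, Q3=18.33; dissipated=3.267
Final charges: Q1=24.00, Q2=3.67, Q3=18.33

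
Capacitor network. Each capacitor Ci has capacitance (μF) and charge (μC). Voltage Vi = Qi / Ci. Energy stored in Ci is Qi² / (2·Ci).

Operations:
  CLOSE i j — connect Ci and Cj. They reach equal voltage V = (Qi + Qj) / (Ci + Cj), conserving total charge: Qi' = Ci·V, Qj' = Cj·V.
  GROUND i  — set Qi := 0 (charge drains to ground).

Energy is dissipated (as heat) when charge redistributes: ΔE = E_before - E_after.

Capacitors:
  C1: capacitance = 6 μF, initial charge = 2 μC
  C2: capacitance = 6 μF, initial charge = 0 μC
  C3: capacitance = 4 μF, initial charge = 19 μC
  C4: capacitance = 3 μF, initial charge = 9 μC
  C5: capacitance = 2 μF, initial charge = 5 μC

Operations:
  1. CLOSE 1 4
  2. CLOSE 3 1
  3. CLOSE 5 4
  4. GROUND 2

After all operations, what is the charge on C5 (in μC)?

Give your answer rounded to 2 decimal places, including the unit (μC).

Initial: C1(6μF, Q=2μC, V=0.33V), C2(6μF, Q=0μC, V=0.00V), C3(4μF, Q=19μC, V=4.75V), C4(3μF, Q=9μC, V=3.00V), C5(2μF, Q=5μC, V=2.50V)
Op 1: CLOSE 1-4: Q_total=11.00, C_total=9.00, V=1.22; Q1=7.33, Q4=3.67; dissipated=7.111
Op 2: CLOSE 3-1: Q_total=26.33, C_total=10.00, V=2.63; Q3=10.53, Q1=15.80; dissipated=14.934
Op 3: CLOSE 5-4: Q_total=8.67, C_total=5.00, V=1.73; Q5=3.47, Q4=5.20; dissipated=0.980
Op 4: GROUND 2: Q2=0; energy lost=0.000
Final charges: Q1=15.80, Q2=0.00, Q3=10.53, Q4=5.20, Q5=3.47

Answer: 3.47 μC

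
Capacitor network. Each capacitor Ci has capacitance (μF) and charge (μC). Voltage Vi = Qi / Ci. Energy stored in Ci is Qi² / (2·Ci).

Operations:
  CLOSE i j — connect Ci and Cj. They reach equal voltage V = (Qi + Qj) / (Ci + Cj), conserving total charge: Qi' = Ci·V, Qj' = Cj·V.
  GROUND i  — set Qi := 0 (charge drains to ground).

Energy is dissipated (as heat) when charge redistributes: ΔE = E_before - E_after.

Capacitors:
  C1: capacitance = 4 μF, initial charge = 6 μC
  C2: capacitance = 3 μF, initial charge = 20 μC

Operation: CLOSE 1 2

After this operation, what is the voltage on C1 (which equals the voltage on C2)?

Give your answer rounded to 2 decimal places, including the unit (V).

Initial: C1(4μF, Q=6μC, V=1.50V), C2(3μF, Q=20μC, V=6.67V)
Op 1: CLOSE 1-2: Q_total=26.00, C_total=7.00, V=3.71; Q1=14.86, Q2=11.14; dissipated=22.881

Answer: 3.71 V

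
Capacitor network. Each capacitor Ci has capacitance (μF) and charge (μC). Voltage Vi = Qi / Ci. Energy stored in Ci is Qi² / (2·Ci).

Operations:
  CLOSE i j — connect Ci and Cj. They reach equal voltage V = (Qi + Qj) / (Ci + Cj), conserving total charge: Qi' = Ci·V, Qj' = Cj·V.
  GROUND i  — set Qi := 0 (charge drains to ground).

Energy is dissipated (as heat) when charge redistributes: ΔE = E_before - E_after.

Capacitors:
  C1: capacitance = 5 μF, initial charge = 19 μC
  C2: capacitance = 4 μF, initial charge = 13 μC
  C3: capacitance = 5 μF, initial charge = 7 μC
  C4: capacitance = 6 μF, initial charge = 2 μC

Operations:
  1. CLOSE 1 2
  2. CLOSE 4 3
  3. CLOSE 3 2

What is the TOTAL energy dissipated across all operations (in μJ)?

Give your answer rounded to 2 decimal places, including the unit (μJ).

Answer: 10.21 μJ

Derivation:
Initial: C1(5μF, Q=19μC, V=3.80V), C2(4μF, Q=13μC, V=3.25V), C3(5μF, Q=7μC, V=1.40V), C4(6μF, Q=2μC, V=0.33V)
Op 1: CLOSE 1-2: Q_total=32.00, C_total=9.00, V=3.56; Q1=17.78, Q2=14.22; dissipated=0.336
Op 2: CLOSE 4-3: Q_total=9.00, C_total=11.00, V=0.82; Q4=4.91, Q3=4.09; dissipated=1.552
Op 3: CLOSE 3-2: Q_total=18.31, C_total=9.00, V=2.03; Q3=10.17, Q2=8.14; dissipated=8.326
Total dissipated: 10.213 μJ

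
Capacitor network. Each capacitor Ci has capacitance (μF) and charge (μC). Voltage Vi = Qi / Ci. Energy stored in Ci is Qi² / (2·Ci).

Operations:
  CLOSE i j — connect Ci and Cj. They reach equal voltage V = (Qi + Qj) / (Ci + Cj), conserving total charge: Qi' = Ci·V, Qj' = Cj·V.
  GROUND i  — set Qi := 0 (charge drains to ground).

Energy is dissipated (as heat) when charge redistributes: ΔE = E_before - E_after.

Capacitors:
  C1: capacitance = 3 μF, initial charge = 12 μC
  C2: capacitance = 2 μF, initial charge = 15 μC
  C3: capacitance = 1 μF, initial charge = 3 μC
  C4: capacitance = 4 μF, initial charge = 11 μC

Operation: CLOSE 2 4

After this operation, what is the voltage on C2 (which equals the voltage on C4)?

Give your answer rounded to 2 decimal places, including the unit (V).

Initial: C1(3μF, Q=12μC, V=4.00V), C2(2μF, Q=15μC, V=7.50V), C3(1μF, Q=3μC, V=3.00V), C4(4μF, Q=11μC, V=2.75V)
Op 1: CLOSE 2-4: Q_total=26.00, C_total=6.00, V=4.33; Q2=8.67, Q4=17.33; dissipated=15.042

Answer: 4.33 V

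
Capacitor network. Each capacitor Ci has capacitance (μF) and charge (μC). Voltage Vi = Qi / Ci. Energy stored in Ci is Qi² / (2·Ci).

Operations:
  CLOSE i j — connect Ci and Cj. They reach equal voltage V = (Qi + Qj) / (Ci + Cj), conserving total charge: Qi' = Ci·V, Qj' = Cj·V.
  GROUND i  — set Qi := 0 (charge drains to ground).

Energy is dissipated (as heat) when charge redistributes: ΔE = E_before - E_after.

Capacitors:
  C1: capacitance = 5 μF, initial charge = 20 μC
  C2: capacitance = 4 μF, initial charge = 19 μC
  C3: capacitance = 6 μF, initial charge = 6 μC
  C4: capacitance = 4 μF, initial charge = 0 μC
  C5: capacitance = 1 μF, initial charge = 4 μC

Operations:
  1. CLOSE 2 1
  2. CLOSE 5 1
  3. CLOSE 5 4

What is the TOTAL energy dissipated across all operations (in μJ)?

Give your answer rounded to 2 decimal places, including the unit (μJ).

Initial: C1(5μF, Q=20μC, V=4.00V), C2(4μF, Q=19μC, V=4.75V), C3(6μF, Q=6μC, V=1.00V), C4(4μF, Q=0μC, V=0.00V), C5(1μF, Q=4μC, V=4.00V)
Op 1: CLOSE 2-1: Q_total=39.00, C_total=9.00, V=4.33; Q2=17.33, Q1=21.67; dissipated=0.625
Op 2: CLOSE 5-1: Q_total=25.67, C_total=6.00, V=4.28; Q5=4.28, Q1=21.39; dissipated=0.046
Op 3: CLOSE 5-4: Q_total=4.28, C_total=5.00, V=0.86; Q5=0.86, Q4=3.42; dissipated=7.320
Total dissipated: 7.991 μJ

Answer: 7.99 μJ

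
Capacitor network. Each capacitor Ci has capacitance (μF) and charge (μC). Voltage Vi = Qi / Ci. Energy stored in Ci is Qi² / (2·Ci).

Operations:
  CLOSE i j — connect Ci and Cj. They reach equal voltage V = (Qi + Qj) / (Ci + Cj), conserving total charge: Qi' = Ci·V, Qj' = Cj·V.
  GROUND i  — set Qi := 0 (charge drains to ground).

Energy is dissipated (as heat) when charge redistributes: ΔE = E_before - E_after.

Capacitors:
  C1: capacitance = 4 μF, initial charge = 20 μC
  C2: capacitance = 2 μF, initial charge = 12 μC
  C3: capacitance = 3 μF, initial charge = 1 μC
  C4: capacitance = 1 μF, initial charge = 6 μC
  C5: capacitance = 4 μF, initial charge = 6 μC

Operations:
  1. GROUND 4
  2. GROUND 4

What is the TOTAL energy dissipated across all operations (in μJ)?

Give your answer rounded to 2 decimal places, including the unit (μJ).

Answer: 18.00 μJ

Derivation:
Initial: C1(4μF, Q=20μC, V=5.00V), C2(2μF, Q=12μC, V=6.00V), C3(3μF, Q=1μC, V=0.33V), C4(1μF, Q=6μC, V=6.00V), C5(4μF, Q=6μC, V=1.50V)
Op 1: GROUND 4: Q4=0; energy lost=18.000
Op 2: GROUND 4: Q4=0; energy lost=0.000
Total dissipated: 18.000 μJ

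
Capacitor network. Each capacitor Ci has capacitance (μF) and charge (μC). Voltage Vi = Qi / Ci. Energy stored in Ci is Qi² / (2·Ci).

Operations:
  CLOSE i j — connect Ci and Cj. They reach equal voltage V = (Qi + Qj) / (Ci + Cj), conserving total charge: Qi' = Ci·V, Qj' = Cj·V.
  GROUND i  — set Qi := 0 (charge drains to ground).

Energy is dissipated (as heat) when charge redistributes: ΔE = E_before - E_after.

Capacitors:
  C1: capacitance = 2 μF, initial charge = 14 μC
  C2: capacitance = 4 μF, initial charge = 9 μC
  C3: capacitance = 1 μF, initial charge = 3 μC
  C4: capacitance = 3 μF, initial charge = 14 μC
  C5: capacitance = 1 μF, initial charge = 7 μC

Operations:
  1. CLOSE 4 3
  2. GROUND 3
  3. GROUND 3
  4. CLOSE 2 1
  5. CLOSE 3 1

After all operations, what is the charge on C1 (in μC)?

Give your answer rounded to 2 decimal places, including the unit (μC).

Answer: 5.11 μC

Derivation:
Initial: C1(2μF, Q=14μC, V=7.00V), C2(4μF, Q=9μC, V=2.25V), C3(1μF, Q=3μC, V=3.00V), C4(3μF, Q=14μC, V=4.67V), C5(1μF, Q=7μC, V=7.00V)
Op 1: CLOSE 4-3: Q_total=17.00, C_total=4.00, V=4.25; Q4=12.75, Q3=4.25; dissipated=1.042
Op 2: GROUND 3: Q3=0; energy lost=9.031
Op 3: GROUND 3: Q3=0; energy lost=0.000
Op 4: CLOSE 2-1: Q_total=23.00, C_total=6.00, V=3.83; Q2=15.33, Q1=7.67; dissipated=15.042
Op 5: CLOSE 3-1: Q_total=7.67, C_total=3.00, V=2.56; Q3=2.56, Q1=5.11; dissipated=4.898
Final charges: Q1=5.11, Q2=15.33, Q3=2.56, Q4=12.75, Q5=7.00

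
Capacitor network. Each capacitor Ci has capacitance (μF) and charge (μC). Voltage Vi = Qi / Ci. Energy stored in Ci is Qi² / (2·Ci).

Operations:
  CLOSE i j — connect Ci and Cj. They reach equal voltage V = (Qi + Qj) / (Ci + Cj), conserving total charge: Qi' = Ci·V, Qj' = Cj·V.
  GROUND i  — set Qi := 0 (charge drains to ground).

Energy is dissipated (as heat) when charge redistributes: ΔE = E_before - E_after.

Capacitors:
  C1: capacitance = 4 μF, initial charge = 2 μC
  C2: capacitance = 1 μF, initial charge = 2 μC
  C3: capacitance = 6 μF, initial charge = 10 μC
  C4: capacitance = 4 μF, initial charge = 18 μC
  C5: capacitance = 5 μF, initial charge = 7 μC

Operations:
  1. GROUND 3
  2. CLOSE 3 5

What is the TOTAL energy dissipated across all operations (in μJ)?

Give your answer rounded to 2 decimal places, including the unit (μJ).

Answer: 11.01 μJ

Derivation:
Initial: C1(4μF, Q=2μC, V=0.50V), C2(1μF, Q=2μC, V=2.00V), C3(6μF, Q=10μC, V=1.67V), C4(4μF, Q=18μC, V=4.50V), C5(5μF, Q=7μC, V=1.40V)
Op 1: GROUND 3: Q3=0; energy lost=8.333
Op 2: CLOSE 3-5: Q_total=7.00, C_total=11.00, V=0.64; Q3=3.82, Q5=3.18; dissipated=2.673
Total dissipated: 11.006 μJ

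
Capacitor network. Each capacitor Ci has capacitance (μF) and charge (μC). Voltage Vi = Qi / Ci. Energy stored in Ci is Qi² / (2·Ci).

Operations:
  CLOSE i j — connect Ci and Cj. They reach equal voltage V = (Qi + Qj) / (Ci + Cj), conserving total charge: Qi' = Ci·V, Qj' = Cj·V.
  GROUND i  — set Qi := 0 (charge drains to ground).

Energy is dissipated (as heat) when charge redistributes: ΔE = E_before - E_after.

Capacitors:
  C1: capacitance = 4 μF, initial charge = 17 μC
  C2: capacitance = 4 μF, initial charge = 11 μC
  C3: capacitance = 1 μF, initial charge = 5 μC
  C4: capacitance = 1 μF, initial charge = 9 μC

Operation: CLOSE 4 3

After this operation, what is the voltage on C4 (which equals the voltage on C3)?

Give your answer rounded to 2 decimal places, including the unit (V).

Answer: 7.00 V

Derivation:
Initial: C1(4μF, Q=17μC, V=4.25V), C2(4μF, Q=11μC, V=2.75V), C3(1μF, Q=5μC, V=5.00V), C4(1μF, Q=9μC, V=9.00V)
Op 1: CLOSE 4-3: Q_total=14.00, C_total=2.00, V=7.00; Q4=7.00, Q3=7.00; dissipated=4.000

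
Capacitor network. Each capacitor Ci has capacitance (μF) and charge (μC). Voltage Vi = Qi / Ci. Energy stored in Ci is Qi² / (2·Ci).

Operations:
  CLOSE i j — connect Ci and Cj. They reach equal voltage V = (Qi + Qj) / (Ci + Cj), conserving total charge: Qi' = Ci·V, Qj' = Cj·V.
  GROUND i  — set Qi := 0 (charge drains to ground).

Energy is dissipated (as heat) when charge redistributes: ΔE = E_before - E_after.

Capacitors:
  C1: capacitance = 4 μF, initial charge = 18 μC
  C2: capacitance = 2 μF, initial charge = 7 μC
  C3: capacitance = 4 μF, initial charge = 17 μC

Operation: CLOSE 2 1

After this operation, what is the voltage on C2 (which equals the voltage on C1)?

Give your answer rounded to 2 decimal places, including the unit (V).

Answer: 4.17 V

Derivation:
Initial: C1(4μF, Q=18μC, V=4.50V), C2(2μF, Q=7μC, V=3.50V), C3(4μF, Q=17μC, V=4.25V)
Op 1: CLOSE 2-1: Q_total=25.00, C_total=6.00, V=4.17; Q2=8.33, Q1=16.67; dissipated=0.667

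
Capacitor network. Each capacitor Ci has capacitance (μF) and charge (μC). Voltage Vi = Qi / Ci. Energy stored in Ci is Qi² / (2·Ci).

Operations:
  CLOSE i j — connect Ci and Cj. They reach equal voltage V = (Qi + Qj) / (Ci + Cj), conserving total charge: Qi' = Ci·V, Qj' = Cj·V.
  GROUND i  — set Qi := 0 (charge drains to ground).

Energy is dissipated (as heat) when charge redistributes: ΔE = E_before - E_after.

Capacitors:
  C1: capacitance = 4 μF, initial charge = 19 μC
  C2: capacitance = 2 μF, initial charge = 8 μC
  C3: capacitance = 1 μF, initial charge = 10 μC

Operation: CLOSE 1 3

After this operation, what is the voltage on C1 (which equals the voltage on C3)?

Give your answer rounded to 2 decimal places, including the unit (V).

Answer: 5.80 V

Derivation:
Initial: C1(4μF, Q=19μC, V=4.75V), C2(2μF, Q=8μC, V=4.00V), C3(1μF, Q=10μC, V=10.00V)
Op 1: CLOSE 1-3: Q_total=29.00, C_total=5.00, V=5.80; Q1=23.20, Q3=5.80; dissipated=11.025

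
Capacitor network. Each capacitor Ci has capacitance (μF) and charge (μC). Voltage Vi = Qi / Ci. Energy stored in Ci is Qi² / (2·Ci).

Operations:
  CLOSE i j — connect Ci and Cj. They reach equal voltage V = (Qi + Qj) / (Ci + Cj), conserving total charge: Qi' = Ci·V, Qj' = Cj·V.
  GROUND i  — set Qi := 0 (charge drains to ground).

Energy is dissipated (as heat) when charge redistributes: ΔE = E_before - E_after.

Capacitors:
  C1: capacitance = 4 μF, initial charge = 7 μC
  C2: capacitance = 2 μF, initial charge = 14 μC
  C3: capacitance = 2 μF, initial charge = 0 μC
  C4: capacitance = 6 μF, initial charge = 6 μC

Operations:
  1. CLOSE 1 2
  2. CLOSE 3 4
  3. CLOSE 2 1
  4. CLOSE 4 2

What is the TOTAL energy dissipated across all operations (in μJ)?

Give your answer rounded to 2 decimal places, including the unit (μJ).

Initial: C1(4μF, Q=7μC, V=1.75V), C2(2μF, Q=14μC, V=7.00V), C3(2μF, Q=0μC, V=0.00V), C4(6μF, Q=6μC, V=1.00V)
Op 1: CLOSE 1-2: Q_total=21.00, C_total=6.00, V=3.50; Q1=14.00, Q2=7.00; dissipated=18.375
Op 2: CLOSE 3-4: Q_total=6.00, C_total=8.00, V=0.75; Q3=1.50, Q4=4.50; dissipated=0.750
Op 3: CLOSE 2-1: Q_total=21.00, C_total=6.00, V=3.50; Q2=7.00, Q1=14.00; dissipated=0.000
Op 4: CLOSE 4-2: Q_total=11.50, C_total=8.00, V=1.44; Q4=8.62, Q2=2.88; dissipated=5.672
Total dissipated: 24.797 μJ

Answer: 24.80 μJ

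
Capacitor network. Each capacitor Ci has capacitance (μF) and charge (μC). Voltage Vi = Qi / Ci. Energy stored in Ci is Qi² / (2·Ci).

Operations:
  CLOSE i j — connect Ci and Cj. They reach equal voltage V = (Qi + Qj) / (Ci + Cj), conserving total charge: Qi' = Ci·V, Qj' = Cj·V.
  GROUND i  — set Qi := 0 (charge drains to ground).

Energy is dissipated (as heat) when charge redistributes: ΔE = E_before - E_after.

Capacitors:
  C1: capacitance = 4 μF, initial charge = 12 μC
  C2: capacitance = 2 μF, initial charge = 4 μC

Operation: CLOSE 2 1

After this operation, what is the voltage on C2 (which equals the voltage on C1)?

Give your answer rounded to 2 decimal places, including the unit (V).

Answer: 2.67 V

Derivation:
Initial: C1(4μF, Q=12μC, V=3.00V), C2(2μF, Q=4μC, V=2.00V)
Op 1: CLOSE 2-1: Q_total=16.00, C_total=6.00, V=2.67; Q2=5.33, Q1=10.67; dissipated=0.667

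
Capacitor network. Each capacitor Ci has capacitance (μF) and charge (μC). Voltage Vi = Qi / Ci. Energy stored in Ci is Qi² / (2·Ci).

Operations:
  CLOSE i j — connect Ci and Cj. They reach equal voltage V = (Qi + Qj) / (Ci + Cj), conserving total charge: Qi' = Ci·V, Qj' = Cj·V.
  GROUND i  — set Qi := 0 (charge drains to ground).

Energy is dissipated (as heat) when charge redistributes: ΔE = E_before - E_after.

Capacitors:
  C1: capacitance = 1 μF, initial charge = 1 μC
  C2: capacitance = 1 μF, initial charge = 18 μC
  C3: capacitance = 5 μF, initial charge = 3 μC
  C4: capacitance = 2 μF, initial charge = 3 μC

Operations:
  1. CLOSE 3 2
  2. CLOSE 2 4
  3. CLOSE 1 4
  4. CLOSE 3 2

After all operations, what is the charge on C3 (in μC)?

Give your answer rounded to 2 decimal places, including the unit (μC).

Initial: C1(1μF, Q=1μC, V=1.00V), C2(1μF, Q=18μC, V=18.00V), C3(5μF, Q=3μC, V=0.60V), C4(2μF, Q=3μC, V=1.50V)
Op 1: CLOSE 3-2: Q_total=21.00, C_total=6.00, V=3.50; Q3=17.50, Q2=3.50; dissipated=126.150
Op 2: CLOSE 2-4: Q_total=6.50, C_total=3.00, V=2.17; Q2=2.17, Q4=4.33; dissipated=1.333
Op 3: CLOSE 1-4: Q_total=5.33, C_total=3.00, V=1.78; Q1=1.78, Q4=3.56; dissipated=0.454
Op 4: CLOSE 3-2: Q_total=19.67, C_total=6.00, V=3.28; Q3=16.39, Q2=3.28; dissipated=0.741
Final charges: Q1=1.78, Q2=3.28, Q3=16.39, Q4=3.56

Answer: 16.39 μC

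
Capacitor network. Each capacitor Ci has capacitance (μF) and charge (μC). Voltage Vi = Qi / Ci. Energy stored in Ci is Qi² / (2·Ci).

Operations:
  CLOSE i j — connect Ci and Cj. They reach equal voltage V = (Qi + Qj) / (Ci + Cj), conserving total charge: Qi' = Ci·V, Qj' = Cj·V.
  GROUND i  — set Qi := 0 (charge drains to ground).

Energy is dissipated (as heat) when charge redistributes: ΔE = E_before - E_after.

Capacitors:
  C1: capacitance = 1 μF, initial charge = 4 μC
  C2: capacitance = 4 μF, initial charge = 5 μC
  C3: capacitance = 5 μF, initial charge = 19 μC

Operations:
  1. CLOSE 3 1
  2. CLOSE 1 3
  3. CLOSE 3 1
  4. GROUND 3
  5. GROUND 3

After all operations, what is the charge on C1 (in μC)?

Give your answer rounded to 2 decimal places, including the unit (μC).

Answer: 3.83 μC

Derivation:
Initial: C1(1μF, Q=4μC, V=4.00V), C2(4μF, Q=5μC, V=1.25V), C3(5μF, Q=19μC, V=3.80V)
Op 1: CLOSE 3-1: Q_total=23.00, C_total=6.00, V=3.83; Q3=19.17, Q1=3.83; dissipated=0.017
Op 2: CLOSE 1-3: Q_total=23.00, C_total=6.00, V=3.83; Q1=3.83, Q3=19.17; dissipated=0.000
Op 3: CLOSE 3-1: Q_total=23.00, C_total=6.00, V=3.83; Q3=19.17, Q1=3.83; dissipated=0.000
Op 4: GROUND 3: Q3=0; energy lost=36.736
Op 5: GROUND 3: Q3=0; energy lost=0.000
Final charges: Q1=3.83, Q2=5.00, Q3=0.00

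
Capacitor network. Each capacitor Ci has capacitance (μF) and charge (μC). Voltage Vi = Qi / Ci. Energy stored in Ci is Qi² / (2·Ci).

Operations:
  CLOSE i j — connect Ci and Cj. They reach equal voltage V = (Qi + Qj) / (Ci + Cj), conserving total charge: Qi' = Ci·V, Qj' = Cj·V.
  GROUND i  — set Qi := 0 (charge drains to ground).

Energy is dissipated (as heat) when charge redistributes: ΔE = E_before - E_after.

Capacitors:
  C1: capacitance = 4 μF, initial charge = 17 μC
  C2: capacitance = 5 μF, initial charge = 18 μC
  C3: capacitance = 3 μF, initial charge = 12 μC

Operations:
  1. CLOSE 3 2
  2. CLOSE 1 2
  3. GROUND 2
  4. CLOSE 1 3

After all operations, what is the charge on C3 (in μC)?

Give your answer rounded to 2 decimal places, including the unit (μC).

Answer: 11.63 μC

Derivation:
Initial: C1(4μF, Q=17μC, V=4.25V), C2(5μF, Q=18μC, V=3.60V), C3(3μF, Q=12μC, V=4.00V)
Op 1: CLOSE 3-2: Q_total=30.00, C_total=8.00, V=3.75; Q3=11.25, Q2=18.75; dissipated=0.150
Op 2: CLOSE 1-2: Q_total=35.75, C_total=9.00, V=3.97; Q1=15.89, Q2=19.86; dissipated=0.278
Op 3: GROUND 2: Q2=0; energy lost=39.446
Op 4: CLOSE 1-3: Q_total=27.14, C_total=7.00, V=3.88; Q1=15.51, Q3=11.63; dissipated=0.042
Final charges: Q1=15.51, Q2=0.00, Q3=11.63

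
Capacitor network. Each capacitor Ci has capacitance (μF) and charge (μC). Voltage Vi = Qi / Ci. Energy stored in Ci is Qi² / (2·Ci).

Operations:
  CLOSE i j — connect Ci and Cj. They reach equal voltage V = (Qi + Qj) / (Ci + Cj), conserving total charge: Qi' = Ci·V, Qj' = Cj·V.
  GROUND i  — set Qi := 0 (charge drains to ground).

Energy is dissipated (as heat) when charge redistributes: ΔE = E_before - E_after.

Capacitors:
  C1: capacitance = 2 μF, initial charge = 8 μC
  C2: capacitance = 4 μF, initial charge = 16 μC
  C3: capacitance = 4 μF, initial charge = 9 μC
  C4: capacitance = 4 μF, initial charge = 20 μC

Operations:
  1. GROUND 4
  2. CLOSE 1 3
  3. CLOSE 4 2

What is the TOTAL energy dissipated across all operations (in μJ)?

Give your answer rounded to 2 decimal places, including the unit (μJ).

Initial: C1(2μF, Q=8μC, V=4.00V), C2(4μF, Q=16μC, V=4.00V), C3(4μF, Q=9μC, V=2.25V), C4(4μF, Q=20μC, V=5.00V)
Op 1: GROUND 4: Q4=0; energy lost=50.000
Op 2: CLOSE 1-3: Q_total=17.00, C_total=6.00, V=2.83; Q1=5.67, Q3=11.33; dissipated=2.042
Op 3: CLOSE 4-2: Q_total=16.00, C_total=8.00, V=2.00; Q4=8.00, Q2=8.00; dissipated=16.000
Total dissipated: 68.042 μJ

Answer: 68.04 μJ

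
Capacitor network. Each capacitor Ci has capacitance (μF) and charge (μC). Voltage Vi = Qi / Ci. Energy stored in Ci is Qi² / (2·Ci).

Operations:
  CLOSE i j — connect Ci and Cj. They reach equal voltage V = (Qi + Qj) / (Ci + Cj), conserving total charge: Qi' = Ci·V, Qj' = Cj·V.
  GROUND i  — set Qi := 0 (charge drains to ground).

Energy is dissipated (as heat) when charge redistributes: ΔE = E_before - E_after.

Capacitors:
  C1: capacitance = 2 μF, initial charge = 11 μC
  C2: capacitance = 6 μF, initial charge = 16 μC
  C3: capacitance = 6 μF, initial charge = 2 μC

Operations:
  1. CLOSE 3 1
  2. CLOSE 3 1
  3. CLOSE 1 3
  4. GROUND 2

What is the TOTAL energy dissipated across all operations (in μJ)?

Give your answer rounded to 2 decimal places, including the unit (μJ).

Answer: 41.35 μJ

Derivation:
Initial: C1(2μF, Q=11μC, V=5.50V), C2(6μF, Q=16μC, V=2.67V), C3(6μF, Q=2μC, V=0.33V)
Op 1: CLOSE 3-1: Q_total=13.00, C_total=8.00, V=1.62; Q3=9.75, Q1=3.25; dissipated=20.021
Op 2: CLOSE 3-1: Q_total=13.00, C_total=8.00, V=1.62; Q3=9.75, Q1=3.25; dissipated=0.000
Op 3: CLOSE 1-3: Q_total=13.00, C_total=8.00, V=1.62; Q1=3.25, Q3=9.75; dissipated=0.000
Op 4: GROUND 2: Q2=0; energy lost=21.333
Total dissipated: 41.354 μJ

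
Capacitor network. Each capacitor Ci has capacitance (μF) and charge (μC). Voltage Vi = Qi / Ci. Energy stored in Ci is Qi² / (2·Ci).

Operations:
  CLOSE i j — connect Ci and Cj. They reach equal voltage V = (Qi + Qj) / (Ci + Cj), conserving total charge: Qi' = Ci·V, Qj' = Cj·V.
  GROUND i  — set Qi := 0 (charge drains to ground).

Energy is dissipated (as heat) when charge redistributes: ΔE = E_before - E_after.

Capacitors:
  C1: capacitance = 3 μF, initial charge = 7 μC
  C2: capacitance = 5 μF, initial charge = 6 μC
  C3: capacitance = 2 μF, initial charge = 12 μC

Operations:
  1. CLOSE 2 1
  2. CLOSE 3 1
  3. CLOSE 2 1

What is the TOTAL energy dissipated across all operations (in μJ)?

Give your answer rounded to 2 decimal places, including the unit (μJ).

Answer: 15.56 μJ

Derivation:
Initial: C1(3μF, Q=7μC, V=2.33V), C2(5μF, Q=6μC, V=1.20V), C3(2μF, Q=12μC, V=6.00V)
Op 1: CLOSE 2-1: Q_total=13.00, C_total=8.00, V=1.62; Q2=8.12, Q1=4.88; dissipated=1.204
Op 2: CLOSE 3-1: Q_total=16.88, C_total=5.00, V=3.38; Q3=6.75, Q1=10.12; dissipated=11.484
Op 3: CLOSE 2-1: Q_total=18.25, C_total=8.00, V=2.28; Q2=11.41, Q1=6.84; dissipated=2.871
Total dissipated: 15.560 μJ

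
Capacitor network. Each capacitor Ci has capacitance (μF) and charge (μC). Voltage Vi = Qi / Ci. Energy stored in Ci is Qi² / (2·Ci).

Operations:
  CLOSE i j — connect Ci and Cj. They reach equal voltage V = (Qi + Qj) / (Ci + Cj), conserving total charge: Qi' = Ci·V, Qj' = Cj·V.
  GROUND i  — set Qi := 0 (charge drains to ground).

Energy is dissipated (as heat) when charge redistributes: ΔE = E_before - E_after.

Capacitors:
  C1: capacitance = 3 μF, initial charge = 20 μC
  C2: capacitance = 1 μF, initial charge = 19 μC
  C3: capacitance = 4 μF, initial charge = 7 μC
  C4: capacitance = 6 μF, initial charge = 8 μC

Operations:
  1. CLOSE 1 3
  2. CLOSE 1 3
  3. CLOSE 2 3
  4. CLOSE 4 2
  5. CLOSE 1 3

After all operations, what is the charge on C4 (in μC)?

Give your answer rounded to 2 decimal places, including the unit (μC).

Initial: C1(3μF, Q=20μC, V=6.67V), C2(1μF, Q=19μC, V=19.00V), C3(4μF, Q=7μC, V=1.75V), C4(6μF, Q=8μC, V=1.33V)
Op 1: CLOSE 1-3: Q_total=27.00, C_total=7.00, V=3.86; Q1=11.57, Q3=15.43; dissipated=20.720
Op 2: CLOSE 1-3: Q_total=27.00, C_total=7.00, V=3.86; Q1=11.57, Q3=15.43; dissipated=0.000
Op 3: CLOSE 2-3: Q_total=34.43, C_total=5.00, V=6.89; Q2=6.89, Q3=27.54; dissipated=91.722
Op 4: CLOSE 4-2: Q_total=14.89, C_total=7.00, V=2.13; Q4=12.76, Q2=2.13; dissipated=13.212
Op 5: CLOSE 1-3: Q_total=39.11, C_total=7.00, V=5.59; Q1=16.76, Q3=22.35; dissipated=7.862
Final charges: Q1=16.76, Q2=2.13, Q3=22.35, Q4=12.76

Answer: 12.76 μC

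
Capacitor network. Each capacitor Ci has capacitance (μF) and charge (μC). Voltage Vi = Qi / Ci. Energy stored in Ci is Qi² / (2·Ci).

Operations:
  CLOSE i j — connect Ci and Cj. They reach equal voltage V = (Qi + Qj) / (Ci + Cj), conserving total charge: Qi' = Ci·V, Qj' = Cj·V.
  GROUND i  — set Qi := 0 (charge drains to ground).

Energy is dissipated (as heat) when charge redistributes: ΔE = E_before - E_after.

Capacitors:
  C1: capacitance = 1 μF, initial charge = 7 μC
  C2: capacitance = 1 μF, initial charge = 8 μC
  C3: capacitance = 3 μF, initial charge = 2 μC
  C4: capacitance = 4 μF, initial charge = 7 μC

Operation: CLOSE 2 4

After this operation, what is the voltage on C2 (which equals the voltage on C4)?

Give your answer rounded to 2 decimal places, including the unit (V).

Answer: 3.00 V

Derivation:
Initial: C1(1μF, Q=7μC, V=7.00V), C2(1μF, Q=8μC, V=8.00V), C3(3μF, Q=2μC, V=0.67V), C4(4μF, Q=7μC, V=1.75V)
Op 1: CLOSE 2-4: Q_total=15.00, C_total=5.00, V=3.00; Q2=3.00, Q4=12.00; dissipated=15.625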